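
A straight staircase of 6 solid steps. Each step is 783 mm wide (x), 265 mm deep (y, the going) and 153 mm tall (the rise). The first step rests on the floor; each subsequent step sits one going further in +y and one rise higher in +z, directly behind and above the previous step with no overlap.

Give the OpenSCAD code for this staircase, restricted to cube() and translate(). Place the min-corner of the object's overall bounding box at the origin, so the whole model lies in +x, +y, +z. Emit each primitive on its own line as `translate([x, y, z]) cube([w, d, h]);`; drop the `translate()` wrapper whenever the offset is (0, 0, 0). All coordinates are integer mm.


cube([783, 265, 153]);
translate([0, 265, 153]) cube([783, 265, 153]);
translate([0, 530, 306]) cube([783, 265, 153]);
translate([0, 795, 459]) cube([783, 265, 153]);
translate([0, 1060, 612]) cube([783, 265, 153]);
translate([0, 1325, 765]) cube([783, 265, 153]);


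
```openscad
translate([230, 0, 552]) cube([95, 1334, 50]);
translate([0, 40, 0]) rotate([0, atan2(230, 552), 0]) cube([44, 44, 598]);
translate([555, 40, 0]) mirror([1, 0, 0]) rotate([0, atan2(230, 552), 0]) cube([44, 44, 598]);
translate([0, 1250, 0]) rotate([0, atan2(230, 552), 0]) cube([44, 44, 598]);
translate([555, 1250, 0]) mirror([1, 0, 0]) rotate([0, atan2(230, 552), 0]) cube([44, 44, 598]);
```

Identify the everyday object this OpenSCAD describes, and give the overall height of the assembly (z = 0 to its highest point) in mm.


A sawhorse. The overall height is 602 mm.

A beam across two mirrored pairs of raked legs — a sawhorse. The beam's underside is at z = 552 (matching the legs' vertical rise in atan2(230, 552)) and the beam is 50 mm tall, so its top is at 552 + 50 = 602 mm. The raked legs top out at the beam's underside, so that is the highest point.


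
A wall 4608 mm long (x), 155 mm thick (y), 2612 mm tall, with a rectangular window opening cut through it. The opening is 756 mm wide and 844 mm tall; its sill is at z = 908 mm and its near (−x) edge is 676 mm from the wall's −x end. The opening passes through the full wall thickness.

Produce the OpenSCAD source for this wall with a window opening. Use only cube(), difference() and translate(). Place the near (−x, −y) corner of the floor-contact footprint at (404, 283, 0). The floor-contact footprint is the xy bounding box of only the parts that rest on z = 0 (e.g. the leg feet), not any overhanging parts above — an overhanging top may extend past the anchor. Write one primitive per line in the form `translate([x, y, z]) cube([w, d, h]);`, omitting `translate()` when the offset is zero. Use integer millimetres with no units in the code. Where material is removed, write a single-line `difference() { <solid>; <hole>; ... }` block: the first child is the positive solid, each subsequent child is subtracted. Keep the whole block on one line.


difference() { translate([404, 283, 0]) cube([4608, 155, 2612]); translate([1080, 283, 908]) cube([756, 155, 844]); }


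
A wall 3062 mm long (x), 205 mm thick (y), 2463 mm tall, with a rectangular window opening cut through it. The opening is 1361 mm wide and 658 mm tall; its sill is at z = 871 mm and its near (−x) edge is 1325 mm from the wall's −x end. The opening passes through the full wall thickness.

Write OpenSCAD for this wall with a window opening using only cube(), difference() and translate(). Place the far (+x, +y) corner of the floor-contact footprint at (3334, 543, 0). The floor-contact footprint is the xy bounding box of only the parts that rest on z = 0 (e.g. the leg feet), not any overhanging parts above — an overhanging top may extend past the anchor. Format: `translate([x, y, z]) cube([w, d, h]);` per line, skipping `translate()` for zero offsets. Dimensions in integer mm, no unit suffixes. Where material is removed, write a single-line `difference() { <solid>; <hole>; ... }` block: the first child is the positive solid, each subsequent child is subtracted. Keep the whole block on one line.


difference() { translate([272, 338, 0]) cube([3062, 205, 2463]); translate([1597, 338, 871]) cube([1361, 205, 658]); }


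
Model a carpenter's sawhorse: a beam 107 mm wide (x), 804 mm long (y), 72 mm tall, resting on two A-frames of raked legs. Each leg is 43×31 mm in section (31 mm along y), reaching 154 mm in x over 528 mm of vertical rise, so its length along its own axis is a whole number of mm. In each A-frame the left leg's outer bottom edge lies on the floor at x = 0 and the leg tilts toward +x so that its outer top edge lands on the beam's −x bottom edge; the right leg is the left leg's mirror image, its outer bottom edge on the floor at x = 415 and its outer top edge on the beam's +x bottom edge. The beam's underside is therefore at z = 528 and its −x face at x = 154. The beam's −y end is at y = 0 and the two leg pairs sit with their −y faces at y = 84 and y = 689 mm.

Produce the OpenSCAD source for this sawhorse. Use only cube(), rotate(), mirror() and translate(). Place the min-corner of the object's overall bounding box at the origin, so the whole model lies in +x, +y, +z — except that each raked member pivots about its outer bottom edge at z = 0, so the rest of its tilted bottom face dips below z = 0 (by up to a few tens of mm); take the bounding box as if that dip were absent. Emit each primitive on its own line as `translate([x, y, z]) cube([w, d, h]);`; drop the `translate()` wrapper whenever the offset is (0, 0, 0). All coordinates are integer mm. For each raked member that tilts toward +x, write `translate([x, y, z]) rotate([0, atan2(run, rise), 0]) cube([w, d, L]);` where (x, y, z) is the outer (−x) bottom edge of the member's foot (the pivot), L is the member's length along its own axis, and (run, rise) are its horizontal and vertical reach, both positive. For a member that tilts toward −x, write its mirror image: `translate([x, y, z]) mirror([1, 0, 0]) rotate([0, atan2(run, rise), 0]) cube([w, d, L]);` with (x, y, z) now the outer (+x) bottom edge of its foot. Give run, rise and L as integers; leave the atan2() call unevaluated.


translate([154, 0, 528]) cube([107, 804, 72]);
translate([0, 84, 0]) rotate([0, atan2(154, 528), 0]) cube([43, 31, 550]);
translate([415, 84, 0]) mirror([1, 0, 0]) rotate([0, atan2(154, 528), 0]) cube([43, 31, 550]);
translate([0, 689, 0]) rotate([0, atan2(154, 528), 0]) cube([43, 31, 550]);
translate([415, 689, 0]) mirror([1, 0, 0]) rotate([0, atan2(154, 528), 0]) cube([43, 31, 550]);


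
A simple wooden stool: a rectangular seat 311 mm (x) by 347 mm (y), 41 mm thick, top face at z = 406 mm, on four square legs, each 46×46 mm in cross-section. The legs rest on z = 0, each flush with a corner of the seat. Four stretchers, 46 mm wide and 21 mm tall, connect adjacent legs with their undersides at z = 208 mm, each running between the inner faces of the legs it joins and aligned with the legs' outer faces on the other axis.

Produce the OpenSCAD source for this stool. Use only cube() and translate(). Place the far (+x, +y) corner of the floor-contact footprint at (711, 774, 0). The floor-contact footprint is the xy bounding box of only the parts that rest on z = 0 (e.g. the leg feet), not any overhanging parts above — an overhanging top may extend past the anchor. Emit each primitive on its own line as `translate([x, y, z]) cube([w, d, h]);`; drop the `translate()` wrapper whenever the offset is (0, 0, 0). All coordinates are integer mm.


translate([400, 427, 365]) cube([311, 347, 41]);
translate([400, 427, 0]) cube([46, 46, 365]);
translate([665, 427, 0]) cube([46, 46, 365]);
translate([400, 728, 0]) cube([46, 46, 365]);
translate([665, 728, 0]) cube([46, 46, 365]);
translate([446, 427, 208]) cube([219, 46, 21]);
translate([446, 728, 208]) cube([219, 46, 21]);
translate([400, 473, 208]) cube([46, 255, 21]);
translate([665, 473, 208]) cube([46, 255, 21]);


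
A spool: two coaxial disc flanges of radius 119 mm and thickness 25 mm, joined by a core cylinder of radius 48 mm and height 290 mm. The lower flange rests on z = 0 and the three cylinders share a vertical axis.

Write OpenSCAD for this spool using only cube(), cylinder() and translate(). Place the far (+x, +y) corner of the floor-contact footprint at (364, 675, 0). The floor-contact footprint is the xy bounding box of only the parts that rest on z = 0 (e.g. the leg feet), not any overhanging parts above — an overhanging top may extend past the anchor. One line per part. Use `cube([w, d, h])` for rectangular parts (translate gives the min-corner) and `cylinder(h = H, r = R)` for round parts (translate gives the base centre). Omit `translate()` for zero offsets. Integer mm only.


translate([245, 556, 0]) cylinder(h = 25, r = 119);
translate([245, 556, 25]) cylinder(h = 290, r = 48);
translate([245, 556, 315]) cylinder(h = 25, r = 119);


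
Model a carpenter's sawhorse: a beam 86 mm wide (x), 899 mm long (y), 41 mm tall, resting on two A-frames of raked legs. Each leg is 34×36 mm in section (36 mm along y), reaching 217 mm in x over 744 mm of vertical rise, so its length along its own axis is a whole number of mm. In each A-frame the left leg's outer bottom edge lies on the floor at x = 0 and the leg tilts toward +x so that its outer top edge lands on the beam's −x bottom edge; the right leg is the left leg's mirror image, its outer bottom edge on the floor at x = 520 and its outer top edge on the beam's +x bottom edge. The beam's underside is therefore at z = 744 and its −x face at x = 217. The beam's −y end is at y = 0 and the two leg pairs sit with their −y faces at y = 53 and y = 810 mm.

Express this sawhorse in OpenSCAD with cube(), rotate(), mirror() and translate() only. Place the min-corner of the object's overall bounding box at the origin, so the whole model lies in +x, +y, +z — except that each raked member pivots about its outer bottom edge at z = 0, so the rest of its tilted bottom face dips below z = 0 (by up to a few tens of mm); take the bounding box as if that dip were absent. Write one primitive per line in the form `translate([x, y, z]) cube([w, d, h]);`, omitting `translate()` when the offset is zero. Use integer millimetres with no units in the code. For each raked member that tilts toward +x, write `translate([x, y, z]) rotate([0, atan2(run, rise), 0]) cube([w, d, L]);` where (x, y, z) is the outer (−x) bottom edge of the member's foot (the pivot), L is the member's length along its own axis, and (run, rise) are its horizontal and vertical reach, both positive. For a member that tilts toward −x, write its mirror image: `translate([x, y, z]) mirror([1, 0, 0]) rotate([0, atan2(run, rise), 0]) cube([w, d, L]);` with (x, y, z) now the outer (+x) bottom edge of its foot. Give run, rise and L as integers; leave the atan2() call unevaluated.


// leg length = √(217² + 744²) = 775
// right-leg outer foot x = 2·217 + 86 = 520
// beam min-corner = (217, 0, 744)
translate([217, 0, 744]) cube([86, 899, 41]);
translate([0, 53, 0]) rotate([0, atan2(217, 744), 0]) cube([34, 36, 775]);
translate([520, 53, 0]) mirror([1, 0, 0]) rotate([0, atan2(217, 744), 0]) cube([34, 36, 775]);
translate([0, 810, 0]) rotate([0, atan2(217, 744), 0]) cube([34, 36, 775]);
translate([520, 810, 0]) mirror([1, 0, 0]) rotate([0, atan2(217, 744), 0]) cube([34, 36, 775]);


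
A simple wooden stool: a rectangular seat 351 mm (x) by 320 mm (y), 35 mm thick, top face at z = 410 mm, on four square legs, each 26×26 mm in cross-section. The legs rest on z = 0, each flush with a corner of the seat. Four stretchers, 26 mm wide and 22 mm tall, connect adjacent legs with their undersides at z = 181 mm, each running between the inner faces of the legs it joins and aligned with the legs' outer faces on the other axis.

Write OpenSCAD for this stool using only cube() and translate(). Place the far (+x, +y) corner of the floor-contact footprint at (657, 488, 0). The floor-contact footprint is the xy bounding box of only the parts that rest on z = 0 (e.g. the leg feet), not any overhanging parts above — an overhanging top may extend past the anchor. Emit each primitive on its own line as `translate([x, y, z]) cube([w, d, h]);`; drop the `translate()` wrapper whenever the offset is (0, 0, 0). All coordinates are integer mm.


translate([306, 168, 375]) cube([351, 320, 35]);
translate([306, 168, 0]) cube([26, 26, 375]);
translate([631, 168, 0]) cube([26, 26, 375]);
translate([306, 462, 0]) cube([26, 26, 375]);
translate([631, 462, 0]) cube([26, 26, 375]);
translate([332, 168, 181]) cube([299, 26, 22]);
translate([332, 462, 181]) cube([299, 26, 22]);
translate([306, 194, 181]) cube([26, 268, 22]);
translate([631, 194, 181]) cube([26, 268, 22]);


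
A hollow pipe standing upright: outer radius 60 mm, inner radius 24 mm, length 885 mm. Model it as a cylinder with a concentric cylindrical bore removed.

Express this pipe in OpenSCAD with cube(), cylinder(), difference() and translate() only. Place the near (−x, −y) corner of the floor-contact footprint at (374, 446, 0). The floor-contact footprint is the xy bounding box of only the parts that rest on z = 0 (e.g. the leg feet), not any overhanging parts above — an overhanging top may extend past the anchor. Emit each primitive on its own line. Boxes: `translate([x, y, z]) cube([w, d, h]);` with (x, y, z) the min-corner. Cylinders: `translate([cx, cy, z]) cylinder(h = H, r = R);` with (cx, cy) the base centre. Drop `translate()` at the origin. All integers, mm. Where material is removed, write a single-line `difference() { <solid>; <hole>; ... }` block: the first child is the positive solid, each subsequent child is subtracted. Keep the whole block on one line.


difference() { translate([434, 506, 0]) cylinder(h = 885, r = 60); translate([434, 506, 0]) cylinder(h = 885, r = 24); }


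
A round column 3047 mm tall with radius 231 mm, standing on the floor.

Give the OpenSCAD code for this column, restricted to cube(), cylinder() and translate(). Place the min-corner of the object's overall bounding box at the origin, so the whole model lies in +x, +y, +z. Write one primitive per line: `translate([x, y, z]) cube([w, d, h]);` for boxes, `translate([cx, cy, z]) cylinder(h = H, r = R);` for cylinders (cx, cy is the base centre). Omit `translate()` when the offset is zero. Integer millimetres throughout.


translate([231, 231, 0]) cylinder(h = 3047, r = 231);


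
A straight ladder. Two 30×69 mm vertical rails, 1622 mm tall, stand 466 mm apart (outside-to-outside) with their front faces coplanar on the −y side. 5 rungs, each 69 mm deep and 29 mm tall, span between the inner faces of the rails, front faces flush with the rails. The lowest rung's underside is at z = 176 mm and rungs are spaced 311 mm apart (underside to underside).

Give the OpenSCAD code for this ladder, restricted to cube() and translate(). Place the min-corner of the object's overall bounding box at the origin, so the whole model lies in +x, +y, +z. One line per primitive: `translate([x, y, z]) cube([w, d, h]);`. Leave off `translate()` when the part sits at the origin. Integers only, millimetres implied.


// rung span = 466 - 2*30 = 406
// rung[k] z = 176 + k*311
cube([30, 69, 1622]);
translate([436, 0, 0]) cube([30, 69, 1622]);
translate([30, 0, 176]) cube([406, 69, 29]);
translate([30, 0, 487]) cube([406, 69, 29]);
translate([30, 0, 798]) cube([406, 69, 29]);
translate([30, 0, 1109]) cube([406, 69, 29]);
translate([30, 0, 1420]) cube([406, 69, 29]);


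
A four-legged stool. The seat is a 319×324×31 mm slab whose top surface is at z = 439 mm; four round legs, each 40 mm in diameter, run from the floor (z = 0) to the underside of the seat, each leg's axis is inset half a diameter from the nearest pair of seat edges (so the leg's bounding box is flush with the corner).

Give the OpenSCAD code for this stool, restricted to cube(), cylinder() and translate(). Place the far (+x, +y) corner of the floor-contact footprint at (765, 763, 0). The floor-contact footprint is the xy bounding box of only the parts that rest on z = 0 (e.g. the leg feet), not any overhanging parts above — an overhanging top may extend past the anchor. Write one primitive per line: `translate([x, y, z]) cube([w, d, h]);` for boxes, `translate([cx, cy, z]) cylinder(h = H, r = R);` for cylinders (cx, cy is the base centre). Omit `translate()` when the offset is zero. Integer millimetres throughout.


translate([446, 439, 408]) cube([319, 324, 31]);
translate([466, 459, 0]) cylinder(h = 408, r = 20);
translate([745, 459, 0]) cylinder(h = 408, r = 20);
translate([466, 743, 0]) cylinder(h = 408, r = 20);
translate([745, 743, 0]) cylinder(h = 408, r = 20);


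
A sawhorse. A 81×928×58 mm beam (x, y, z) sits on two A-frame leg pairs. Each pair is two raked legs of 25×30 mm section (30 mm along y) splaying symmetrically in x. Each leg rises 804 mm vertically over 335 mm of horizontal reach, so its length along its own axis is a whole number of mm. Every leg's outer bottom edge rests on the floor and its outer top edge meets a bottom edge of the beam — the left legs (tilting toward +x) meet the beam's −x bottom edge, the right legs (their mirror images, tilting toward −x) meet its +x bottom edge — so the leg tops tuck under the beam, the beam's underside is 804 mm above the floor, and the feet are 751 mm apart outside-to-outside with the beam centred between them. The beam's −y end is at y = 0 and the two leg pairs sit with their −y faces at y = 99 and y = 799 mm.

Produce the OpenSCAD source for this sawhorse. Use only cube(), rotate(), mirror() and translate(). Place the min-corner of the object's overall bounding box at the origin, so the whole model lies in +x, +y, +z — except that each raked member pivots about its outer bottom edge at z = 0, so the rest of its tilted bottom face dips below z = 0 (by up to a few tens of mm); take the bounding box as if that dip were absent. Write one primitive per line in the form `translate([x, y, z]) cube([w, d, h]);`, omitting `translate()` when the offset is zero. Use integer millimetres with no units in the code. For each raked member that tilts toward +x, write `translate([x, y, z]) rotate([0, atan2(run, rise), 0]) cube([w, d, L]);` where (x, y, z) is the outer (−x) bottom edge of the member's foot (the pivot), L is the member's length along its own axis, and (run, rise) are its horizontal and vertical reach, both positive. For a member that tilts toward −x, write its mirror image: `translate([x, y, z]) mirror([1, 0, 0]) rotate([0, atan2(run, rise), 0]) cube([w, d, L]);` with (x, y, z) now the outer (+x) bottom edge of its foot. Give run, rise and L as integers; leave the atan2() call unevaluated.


translate([335, 0, 804]) cube([81, 928, 58]);
translate([0, 99, 0]) rotate([0, atan2(335, 804), 0]) cube([25, 30, 871]);
translate([751, 99, 0]) mirror([1, 0, 0]) rotate([0, atan2(335, 804), 0]) cube([25, 30, 871]);
translate([0, 799, 0]) rotate([0, atan2(335, 804), 0]) cube([25, 30, 871]);
translate([751, 799, 0]) mirror([1, 0, 0]) rotate([0, atan2(335, 804), 0]) cube([25, 30, 871]);


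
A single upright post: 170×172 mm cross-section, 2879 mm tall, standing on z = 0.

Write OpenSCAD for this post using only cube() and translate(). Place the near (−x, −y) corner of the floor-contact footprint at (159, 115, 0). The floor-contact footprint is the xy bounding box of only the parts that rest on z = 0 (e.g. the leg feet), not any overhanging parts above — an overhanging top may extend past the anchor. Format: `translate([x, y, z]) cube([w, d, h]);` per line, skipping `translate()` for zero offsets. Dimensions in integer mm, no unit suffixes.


translate([159, 115, 0]) cube([170, 172, 2879]);


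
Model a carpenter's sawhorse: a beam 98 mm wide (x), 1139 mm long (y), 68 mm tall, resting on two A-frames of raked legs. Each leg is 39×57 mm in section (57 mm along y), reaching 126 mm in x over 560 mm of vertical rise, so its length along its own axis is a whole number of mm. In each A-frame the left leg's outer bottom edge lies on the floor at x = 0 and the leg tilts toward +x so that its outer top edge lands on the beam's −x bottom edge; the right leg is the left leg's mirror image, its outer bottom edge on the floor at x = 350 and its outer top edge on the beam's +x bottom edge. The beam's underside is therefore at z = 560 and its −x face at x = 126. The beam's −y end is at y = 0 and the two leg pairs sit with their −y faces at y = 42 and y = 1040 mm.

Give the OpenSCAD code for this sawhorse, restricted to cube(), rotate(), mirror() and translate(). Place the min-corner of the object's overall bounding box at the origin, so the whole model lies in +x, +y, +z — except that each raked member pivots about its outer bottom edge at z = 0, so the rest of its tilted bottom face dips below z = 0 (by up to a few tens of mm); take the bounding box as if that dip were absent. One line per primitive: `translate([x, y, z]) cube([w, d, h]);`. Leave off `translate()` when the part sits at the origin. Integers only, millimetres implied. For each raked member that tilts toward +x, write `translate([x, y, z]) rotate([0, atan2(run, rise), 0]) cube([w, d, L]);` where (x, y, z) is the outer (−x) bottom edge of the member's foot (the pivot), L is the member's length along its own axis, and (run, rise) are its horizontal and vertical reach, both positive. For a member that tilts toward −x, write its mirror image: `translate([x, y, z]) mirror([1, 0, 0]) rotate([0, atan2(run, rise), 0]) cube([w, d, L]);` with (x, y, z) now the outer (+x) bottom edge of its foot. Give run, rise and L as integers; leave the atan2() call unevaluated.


// leg length = √(126² + 560²) = 574
// right-leg outer foot x = 2·126 + 98 = 350
// beam min-corner = (126, 0, 560)
translate([126, 0, 560]) cube([98, 1139, 68]);
translate([0, 42, 0]) rotate([0, atan2(126, 560), 0]) cube([39, 57, 574]);
translate([350, 42, 0]) mirror([1, 0, 0]) rotate([0, atan2(126, 560), 0]) cube([39, 57, 574]);
translate([0, 1040, 0]) rotate([0, atan2(126, 560), 0]) cube([39, 57, 574]);
translate([350, 1040, 0]) mirror([1, 0, 0]) rotate([0, atan2(126, 560), 0]) cube([39, 57, 574]);


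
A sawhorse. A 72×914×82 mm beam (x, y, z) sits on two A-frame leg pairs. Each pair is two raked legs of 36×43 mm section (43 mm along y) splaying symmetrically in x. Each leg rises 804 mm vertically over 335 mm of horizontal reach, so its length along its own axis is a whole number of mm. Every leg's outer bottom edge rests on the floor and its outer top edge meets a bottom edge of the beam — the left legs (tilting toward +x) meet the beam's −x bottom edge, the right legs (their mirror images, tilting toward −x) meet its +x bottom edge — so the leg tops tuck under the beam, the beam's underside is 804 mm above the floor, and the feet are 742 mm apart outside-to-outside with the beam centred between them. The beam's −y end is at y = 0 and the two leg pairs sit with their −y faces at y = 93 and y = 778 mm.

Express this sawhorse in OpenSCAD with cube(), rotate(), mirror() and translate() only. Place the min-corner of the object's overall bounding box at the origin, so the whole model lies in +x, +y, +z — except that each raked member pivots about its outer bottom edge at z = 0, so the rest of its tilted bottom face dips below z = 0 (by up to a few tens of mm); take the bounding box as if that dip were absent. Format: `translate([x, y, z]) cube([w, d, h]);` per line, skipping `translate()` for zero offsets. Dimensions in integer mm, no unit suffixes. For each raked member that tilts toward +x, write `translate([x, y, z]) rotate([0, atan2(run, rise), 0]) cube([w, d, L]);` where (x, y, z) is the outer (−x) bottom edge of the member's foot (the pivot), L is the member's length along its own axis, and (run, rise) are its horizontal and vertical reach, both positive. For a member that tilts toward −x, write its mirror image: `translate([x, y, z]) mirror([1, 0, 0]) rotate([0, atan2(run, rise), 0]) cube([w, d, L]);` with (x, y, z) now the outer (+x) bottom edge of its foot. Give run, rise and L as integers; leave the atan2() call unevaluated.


// leg length = √(335² + 804²) = 871
// right-leg outer foot x = 2·335 + 72 = 742
// beam min-corner = (335, 0, 804)
translate([335, 0, 804]) cube([72, 914, 82]);
translate([0, 93, 0]) rotate([0, atan2(335, 804), 0]) cube([36, 43, 871]);
translate([742, 93, 0]) mirror([1, 0, 0]) rotate([0, atan2(335, 804), 0]) cube([36, 43, 871]);
translate([0, 778, 0]) rotate([0, atan2(335, 804), 0]) cube([36, 43, 871]);
translate([742, 778, 0]) mirror([1, 0, 0]) rotate([0, atan2(335, 804), 0]) cube([36, 43, 871]);


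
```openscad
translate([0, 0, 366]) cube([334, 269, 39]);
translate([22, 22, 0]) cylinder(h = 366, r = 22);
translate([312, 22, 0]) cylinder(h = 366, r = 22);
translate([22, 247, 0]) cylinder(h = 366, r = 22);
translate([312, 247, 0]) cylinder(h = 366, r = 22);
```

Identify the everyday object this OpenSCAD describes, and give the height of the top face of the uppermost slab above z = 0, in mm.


A stool. The seat height is 405 mm.

A 334×269×39 slab at z = 366 on four corner cylinders — a stool. The seat top is 366 + 39 = 405 mm.


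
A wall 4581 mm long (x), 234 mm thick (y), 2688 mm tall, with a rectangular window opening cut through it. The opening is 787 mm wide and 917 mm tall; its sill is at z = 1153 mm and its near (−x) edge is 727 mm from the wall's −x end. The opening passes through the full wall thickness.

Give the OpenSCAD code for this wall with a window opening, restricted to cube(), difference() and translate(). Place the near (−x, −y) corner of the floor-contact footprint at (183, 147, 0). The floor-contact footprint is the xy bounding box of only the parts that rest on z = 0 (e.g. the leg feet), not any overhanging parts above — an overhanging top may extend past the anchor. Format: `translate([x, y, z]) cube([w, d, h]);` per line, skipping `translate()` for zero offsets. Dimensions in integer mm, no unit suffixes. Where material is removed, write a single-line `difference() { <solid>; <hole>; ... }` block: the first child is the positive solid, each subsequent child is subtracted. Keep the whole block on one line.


difference() { translate([183, 147, 0]) cube([4581, 234, 2688]); translate([910, 147, 1153]) cube([787, 234, 917]); }


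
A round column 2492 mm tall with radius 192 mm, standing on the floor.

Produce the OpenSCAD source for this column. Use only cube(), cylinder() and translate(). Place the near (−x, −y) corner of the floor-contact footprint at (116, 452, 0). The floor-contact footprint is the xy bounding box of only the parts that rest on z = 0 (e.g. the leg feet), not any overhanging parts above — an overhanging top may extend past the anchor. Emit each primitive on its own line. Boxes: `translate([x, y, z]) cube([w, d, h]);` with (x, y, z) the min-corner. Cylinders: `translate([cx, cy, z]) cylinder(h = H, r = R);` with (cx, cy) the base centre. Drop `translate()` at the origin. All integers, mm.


translate([308, 644, 0]) cylinder(h = 2492, r = 192);


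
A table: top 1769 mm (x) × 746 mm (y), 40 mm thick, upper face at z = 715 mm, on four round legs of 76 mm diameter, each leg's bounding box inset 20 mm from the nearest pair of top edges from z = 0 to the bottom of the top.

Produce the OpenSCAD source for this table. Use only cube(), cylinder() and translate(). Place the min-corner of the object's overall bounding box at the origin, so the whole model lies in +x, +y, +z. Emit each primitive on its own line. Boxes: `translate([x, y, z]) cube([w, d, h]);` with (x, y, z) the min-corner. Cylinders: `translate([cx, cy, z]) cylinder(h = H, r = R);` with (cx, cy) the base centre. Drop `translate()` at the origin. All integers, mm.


translate([0, 0, 675]) cube([1769, 746, 40]);
translate([58, 58, 0]) cylinder(h = 675, r = 38);
translate([1711, 58, 0]) cylinder(h = 675, r = 38);
translate([58, 688, 0]) cylinder(h = 675, r = 38);
translate([1711, 688, 0]) cylinder(h = 675, r = 38);


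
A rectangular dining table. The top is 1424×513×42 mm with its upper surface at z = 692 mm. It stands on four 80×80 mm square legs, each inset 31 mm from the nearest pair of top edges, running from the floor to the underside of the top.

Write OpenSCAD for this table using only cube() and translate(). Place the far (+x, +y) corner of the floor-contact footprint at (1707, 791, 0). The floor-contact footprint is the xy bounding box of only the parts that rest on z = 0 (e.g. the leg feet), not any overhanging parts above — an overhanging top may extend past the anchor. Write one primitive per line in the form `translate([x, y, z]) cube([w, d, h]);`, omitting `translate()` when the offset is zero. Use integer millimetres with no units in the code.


translate([314, 309, 650]) cube([1424, 513, 42]);
translate([345, 340, 0]) cube([80, 80, 650]);
translate([1627, 340, 0]) cube([80, 80, 650]);
translate([345, 711, 0]) cube([80, 80, 650]);
translate([1627, 711, 0]) cube([80, 80, 650]);


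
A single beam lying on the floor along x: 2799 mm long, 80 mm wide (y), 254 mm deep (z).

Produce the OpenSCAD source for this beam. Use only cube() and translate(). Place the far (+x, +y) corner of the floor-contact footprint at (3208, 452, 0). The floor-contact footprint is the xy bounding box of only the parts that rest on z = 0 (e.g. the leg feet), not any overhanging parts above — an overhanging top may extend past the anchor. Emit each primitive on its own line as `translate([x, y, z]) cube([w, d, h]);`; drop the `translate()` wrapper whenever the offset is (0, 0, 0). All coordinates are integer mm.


translate([409, 372, 0]) cube([2799, 80, 254]);


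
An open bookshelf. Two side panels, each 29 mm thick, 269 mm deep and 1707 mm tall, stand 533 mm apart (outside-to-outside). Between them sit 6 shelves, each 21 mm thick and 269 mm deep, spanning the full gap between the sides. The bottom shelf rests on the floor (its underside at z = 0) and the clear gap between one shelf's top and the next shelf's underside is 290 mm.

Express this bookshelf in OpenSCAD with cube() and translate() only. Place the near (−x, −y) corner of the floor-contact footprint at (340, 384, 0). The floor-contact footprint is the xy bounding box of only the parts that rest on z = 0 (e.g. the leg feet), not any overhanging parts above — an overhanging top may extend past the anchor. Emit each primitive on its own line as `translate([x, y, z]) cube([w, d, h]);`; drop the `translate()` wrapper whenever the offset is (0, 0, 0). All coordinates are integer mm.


translate([340, 384, 0]) cube([29, 269, 1707]);
translate([844, 384, 0]) cube([29, 269, 1707]);
translate([369, 384, 0]) cube([475, 269, 21]);
translate([369, 384, 311]) cube([475, 269, 21]);
translate([369, 384, 622]) cube([475, 269, 21]);
translate([369, 384, 933]) cube([475, 269, 21]);
translate([369, 384, 1244]) cube([475, 269, 21]);
translate([369, 384, 1555]) cube([475, 269, 21]);


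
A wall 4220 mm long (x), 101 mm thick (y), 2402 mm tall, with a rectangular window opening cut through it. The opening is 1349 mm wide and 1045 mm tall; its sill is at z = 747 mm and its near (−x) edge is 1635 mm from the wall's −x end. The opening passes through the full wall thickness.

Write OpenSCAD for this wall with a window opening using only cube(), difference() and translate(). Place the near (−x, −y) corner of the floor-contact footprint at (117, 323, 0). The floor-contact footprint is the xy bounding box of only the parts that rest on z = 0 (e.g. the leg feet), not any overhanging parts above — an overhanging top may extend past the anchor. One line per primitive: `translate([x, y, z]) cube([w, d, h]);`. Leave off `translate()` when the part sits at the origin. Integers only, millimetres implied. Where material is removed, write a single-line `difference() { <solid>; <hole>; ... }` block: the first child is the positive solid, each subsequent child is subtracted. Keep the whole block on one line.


difference() { translate([117, 323, 0]) cube([4220, 101, 2402]); translate([1752, 323, 747]) cube([1349, 101, 1045]); }


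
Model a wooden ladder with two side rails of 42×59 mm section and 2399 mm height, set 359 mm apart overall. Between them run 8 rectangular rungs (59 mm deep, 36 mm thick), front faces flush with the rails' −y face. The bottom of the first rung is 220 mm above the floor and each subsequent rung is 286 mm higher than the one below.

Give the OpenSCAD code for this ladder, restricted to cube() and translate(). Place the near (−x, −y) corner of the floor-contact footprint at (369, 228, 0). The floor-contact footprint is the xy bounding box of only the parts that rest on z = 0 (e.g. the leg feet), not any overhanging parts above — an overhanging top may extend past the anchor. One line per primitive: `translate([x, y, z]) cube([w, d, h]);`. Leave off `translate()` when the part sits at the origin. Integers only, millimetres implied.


// rung span = 359 - 2*42 = 275
// rung[k] z = 220 + k*286
translate([369, 228, 0]) cube([42, 59, 2399]);
translate([686, 228, 0]) cube([42, 59, 2399]);
translate([411, 228, 220]) cube([275, 59, 36]);
translate([411, 228, 506]) cube([275, 59, 36]);
translate([411, 228, 792]) cube([275, 59, 36]);
translate([411, 228, 1078]) cube([275, 59, 36]);
translate([411, 228, 1364]) cube([275, 59, 36]);
translate([411, 228, 1650]) cube([275, 59, 36]);
translate([411, 228, 1936]) cube([275, 59, 36]);
translate([411, 228, 2222]) cube([275, 59, 36]);


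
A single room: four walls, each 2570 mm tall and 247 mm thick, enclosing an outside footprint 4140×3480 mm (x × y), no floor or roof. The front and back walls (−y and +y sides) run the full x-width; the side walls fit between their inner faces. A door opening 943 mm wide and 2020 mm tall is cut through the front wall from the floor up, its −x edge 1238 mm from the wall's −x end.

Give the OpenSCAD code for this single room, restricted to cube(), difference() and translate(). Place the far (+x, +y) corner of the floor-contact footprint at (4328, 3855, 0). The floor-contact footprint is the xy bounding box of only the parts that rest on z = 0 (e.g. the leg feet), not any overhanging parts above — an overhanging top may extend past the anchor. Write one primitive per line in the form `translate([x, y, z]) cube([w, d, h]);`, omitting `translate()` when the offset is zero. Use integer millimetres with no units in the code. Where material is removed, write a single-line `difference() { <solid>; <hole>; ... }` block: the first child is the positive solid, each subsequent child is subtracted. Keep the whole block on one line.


difference() { translate([188, 375, 0]) cube([4140, 247, 2570]); translate([1426, 375, 0]) cube([943, 247, 2020]); }
translate([188, 3608, 0]) cube([4140, 247, 2570]);
translate([188, 622, 0]) cube([247, 2986, 2570]);
translate([4081, 622, 0]) cube([247, 2986, 2570]);


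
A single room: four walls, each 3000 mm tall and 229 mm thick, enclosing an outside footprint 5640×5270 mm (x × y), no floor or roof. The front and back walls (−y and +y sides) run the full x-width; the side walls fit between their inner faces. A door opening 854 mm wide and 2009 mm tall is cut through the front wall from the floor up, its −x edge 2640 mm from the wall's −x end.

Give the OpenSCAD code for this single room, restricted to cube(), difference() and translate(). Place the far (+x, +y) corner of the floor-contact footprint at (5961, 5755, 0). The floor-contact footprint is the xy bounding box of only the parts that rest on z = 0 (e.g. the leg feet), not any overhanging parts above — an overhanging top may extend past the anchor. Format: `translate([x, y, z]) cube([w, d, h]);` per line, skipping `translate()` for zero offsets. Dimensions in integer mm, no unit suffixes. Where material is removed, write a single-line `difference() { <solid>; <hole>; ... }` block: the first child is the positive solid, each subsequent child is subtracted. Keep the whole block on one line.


difference() { translate([321, 485, 0]) cube([5640, 229, 3000]); translate([2961, 485, 0]) cube([854, 229, 2009]); }
translate([321, 5526, 0]) cube([5640, 229, 3000]);
translate([321, 714, 0]) cube([229, 4812, 3000]);
translate([5732, 714, 0]) cube([229, 4812, 3000]);


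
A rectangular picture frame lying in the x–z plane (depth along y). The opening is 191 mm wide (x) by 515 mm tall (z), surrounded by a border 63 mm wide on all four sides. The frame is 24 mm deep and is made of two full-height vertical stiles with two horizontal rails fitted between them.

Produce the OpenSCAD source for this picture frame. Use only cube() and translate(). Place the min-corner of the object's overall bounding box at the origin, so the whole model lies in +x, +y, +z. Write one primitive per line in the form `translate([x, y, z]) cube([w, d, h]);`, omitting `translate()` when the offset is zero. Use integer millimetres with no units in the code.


cube([63, 24, 641]);
translate([254, 0, 0]) cube([63, 24, 641]);
translate([63, 0, 0]) cube([191, 24, 63]);
translate([63, 0, 578]) cube([191, 24, 63]);


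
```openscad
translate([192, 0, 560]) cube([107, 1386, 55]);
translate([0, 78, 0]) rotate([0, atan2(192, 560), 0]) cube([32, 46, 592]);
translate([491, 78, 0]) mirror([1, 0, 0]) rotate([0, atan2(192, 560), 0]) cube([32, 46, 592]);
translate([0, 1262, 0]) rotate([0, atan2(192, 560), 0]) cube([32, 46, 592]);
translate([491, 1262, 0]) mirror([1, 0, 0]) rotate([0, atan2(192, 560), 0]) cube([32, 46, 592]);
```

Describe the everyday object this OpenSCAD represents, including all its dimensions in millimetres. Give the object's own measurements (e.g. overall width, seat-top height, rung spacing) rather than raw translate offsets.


A sawhorse. A 107×1386×55 mm beam (x, y, z) sits on two A-frame leg pairs. Each pair is two raked legs of 32×46 mm section (46 mm along y) splaying symmetrically in x. Each leg rises 560 mm vertically over 192 mm of horizontal reach and is 592 mm long along its own axis. Every leg's outer bottom edge rests on the floor and its outer top edge meets a bottom edge of the beam — the left legs (tilting toward +x) meet the beam's −x bottom edge, the right legs (their mirror images, tilting toward −x) meet its +x bottom edge — so the leg tops tuck under the beam, the beam's underside is 560 mm above the floor, and the feet are 491 mm apart outside-to-outside with the beam centred between them. The two leg pairs are set in 78 mm from either end of the beam.


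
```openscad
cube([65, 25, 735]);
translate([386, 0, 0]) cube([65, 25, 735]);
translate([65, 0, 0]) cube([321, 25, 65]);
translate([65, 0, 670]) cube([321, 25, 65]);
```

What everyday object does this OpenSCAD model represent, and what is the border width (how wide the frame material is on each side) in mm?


A picture frame. The border width is 65 mm.

Four thin pieces enclosing a rectangular opening — a picture frame. The two full-height stiles are 735 mm tall; the top rail sits at z = 670 and is 65 mm tall, so the border above the opening is 735 − 670 = 65 mm, matching the stile x-width.


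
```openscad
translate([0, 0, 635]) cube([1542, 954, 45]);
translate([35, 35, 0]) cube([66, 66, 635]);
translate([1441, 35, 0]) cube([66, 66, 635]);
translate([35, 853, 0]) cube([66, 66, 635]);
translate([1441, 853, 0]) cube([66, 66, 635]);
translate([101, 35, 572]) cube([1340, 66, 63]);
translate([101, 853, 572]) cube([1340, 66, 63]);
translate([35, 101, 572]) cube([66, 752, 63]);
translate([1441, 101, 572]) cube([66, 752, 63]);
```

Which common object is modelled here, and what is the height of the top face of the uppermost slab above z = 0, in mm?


A table. The table height is 680 mm.

A 1542×954×45 slab sits at z = 635 on four 66 mm square posts — a table. The top surface is at 635 + 45 = 680 mm.


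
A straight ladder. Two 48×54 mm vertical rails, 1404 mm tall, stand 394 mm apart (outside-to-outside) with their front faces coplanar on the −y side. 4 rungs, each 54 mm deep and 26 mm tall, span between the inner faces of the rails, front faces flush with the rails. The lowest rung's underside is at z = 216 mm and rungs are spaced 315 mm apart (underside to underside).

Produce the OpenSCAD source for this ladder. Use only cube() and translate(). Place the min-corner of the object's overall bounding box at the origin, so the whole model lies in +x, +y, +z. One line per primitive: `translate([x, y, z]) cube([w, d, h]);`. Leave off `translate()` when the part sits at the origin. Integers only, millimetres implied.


// rung span = 394 - 2*48 = 298
// rung[k] z = 216 + k*315
cube([48, 54, 1404]);
translate([346, 0, 0]) cube([48, 54, 1404]);
translate([48, 0, 216]) cube([298, 54, 26]);
translate([48, 0, 531]) cube([298, 54, 26]);
translate([48, 0, 846]) cube([298, 54, 26]);
translate([48, 0, 1161]) cube([298, 54, 26]);
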